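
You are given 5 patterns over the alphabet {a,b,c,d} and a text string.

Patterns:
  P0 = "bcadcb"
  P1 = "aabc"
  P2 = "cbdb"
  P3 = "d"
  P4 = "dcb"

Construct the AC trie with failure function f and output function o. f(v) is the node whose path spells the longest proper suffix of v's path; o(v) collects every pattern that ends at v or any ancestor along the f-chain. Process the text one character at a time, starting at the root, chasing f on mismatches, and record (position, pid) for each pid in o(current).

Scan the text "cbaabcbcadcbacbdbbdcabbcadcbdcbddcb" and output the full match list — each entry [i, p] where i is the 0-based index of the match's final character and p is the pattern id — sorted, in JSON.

Build:
Trie (insert patterns):
  n0 'ε': a→7 b→1 c→11 d→15
  n1 'b': c→2
  n2 'bc': a→3
  n3 'bca': d→4
  n4 'bcad': c→5
  n5 'bcadc': b→6
  n6 'bcadcb': ·  [P0 ends]
  n7 'a': a→8
  n8 'aa': b→9
  n9 'aab': c→10
  n10 'aabc': ·  [P1 ends]
  n11 'c': b→12
  n12 'cb': d→13
  n13 'cbd': b→14
  n14 'cbdb': ·  [P2 ends]
  n15 'd': c→16  [P3 ends]
  n16 'dc': b→17
  n17 'dcb': ·  [P4 ends]

BFS fail/out derivation:
  fail(1) 'b': from fail(0)=0 chase 'b': 0 ⇒ 0;  out=∅∪out(0)=∅
  fail(7) 'a': from fail(0)=0 chase 'a': 0 ⇒ 0;  out=∅∪out(0)=∅
  fail(11) 'c': from fail(0)=0 chase 'c': 0 ⇒ 0;  out=∅∪out(0)=∅
  fail(15) 'd': from fail(0)=0 chase 'd': 0 ⇒ 0;  out={3}∪out(0)={3}
  fail(2) 'bc': from fail(1)=0 chase 'c': 0 ⇒ 11;  out=∅∪out(11)=∅
  fail(8) 'aa': from fail(7)=0 chase 'a': 0 ⇒ 7;  out=∅∪out(7)=∅
  fail(12) 'cb': from fail(11)=0 chase 'b': 0 ⇒ 1;  out=∅∪out(1)=∅
  fail(16) 'dc': from fail(15)=0 chase 'c': 0 ⇒ 11;  out=∅∪out(11)=∅
  fail(3) 'bca': from fail(2)=11 chase 'a': 11→0 ⇒ 7;  out=∅∪out(7)=∅
  fail(9) 'aab': from fail(8)=7 chase 'b': 7→0 ⇒ 1;  out=∅∪out(1)=∅
  fail(13) 'cbd': from fail(12)=1 chase 'd': 1→0 ⇒ 15;  out=∅∪out(15)={3}
  fail(17) 'dcb': from fail(16)=11 chase 'b': 11 ⇒ 12;  out={4}∪out(12)={4}
  fail(4) 'bcad': from fail(3)=7 chase 'd': 7→0 ⇒ 15;  out=∅∪out(15)={3}
  fail(10) 'aabc': from fail(9)=1 chase 'c': 1 ⇒ 2;  out={1}∪out(2)={1}
  fail(14) 'cbdb': from fail(13)=15 chase 'b': 15→0 ⇒ 1;  out={2}∪out(1)={2}
  fail(5) 'bcadc': from fail(4)=15 chase 'c': 15 ⇒ 16;  out=∅∪out(16)=∅
  fail(6) 'bcadcb': from fail(5)=16 chase 'b': 16 ⇒ 17;  out={0}∪out(17)={0,4}

Scan:
i=0 'c': node 0→11
i=1 'b': node 11→12
i=2 'a': node 12→7 ·f
i=3 'a': node 7→8
i=4 'b': node 8→9
i=5 'c': node 9→10  emit P1@[2:5]
i=6 'b': node 10→12 ·f
i=7 'c': node 12→2 ·f
i=8 'a': node 2→3
i=9 'd': node 3→4  emit P3@[9:9]
i=10 'c': node 4→5
i=11 'b': node 5→6  emit P0@[6:11],P4@[9:11]
i=12 'a': node 6→7 ·f
i=13 'c': node 7→11 ·f
i=14 'b': node 11→12
i=15 'd': node 12→13  emit P3@[15:15]
i=16 'b': node 13→14  emit P2@[13:16]
i=17 'b': node 14→1 ·f
i=18 'd': node 1→15 ·f  emit P3@[18:18]
i=19 'c': node 15→16
i=20 'a': node 16→7 ·f
i=21 'b': node 7→1 ·f
i=22 'b': node 1→1 ·f
i=23 'c': node 1→2
i=24 'a': node 2→3
i=25 'd': node 3→4  emit P3@[25:25]
i=26 'c': node 4→5
i=27 'b': node 5→6  emit P0@[22:27],P4@[25:27]
i=28 'd': node 6→13 ·f  emit P3@[28:28]
i=29 'c': node 13→16 ·f
i=30 'b': node 16→17  emit P4@[28:30]
i=31 'd': node 17→13 ·f  emit P3@[31:31]
i=32 'd': node 13→15 ·f  emit P3@[32:32]
i=33 'c': node 15→16
i=34 'b': node 16→17  emit P4@[32:34]

Result: [[5,1],[9,3],[11,0],[11,4],[15,3],[16,2],[18,3],[25,3],[27,0],[27,4],[28,3],[30,4],[31,3],[32,3],[34,4]]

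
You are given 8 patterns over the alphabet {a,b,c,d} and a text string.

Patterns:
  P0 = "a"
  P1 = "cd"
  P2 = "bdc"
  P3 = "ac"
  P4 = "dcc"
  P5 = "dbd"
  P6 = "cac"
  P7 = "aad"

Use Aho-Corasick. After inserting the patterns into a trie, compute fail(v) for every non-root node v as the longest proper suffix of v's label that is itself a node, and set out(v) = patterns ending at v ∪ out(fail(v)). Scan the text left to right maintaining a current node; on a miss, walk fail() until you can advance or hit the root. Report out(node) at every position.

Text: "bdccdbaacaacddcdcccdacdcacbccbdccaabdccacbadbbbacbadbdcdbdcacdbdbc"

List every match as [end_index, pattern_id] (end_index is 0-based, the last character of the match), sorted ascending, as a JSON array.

Build automaton:
Trie (insert patterns):
  n0 'ε': a→1 b→4 c→2 d→8
  n1 'a': a→15 c→7  ←P0
  n2 'c': a→13 d→3
  n3 'cd': ·  ←P1
  n4 'b': d→5
  n5 'bd': c→6
  n6 'bdc': ·  ←P2
  n7 'ac': ·  ←P3
  n8 'd': b→11 c→9
  n9 'dc': c→10
  n10 'dcc': ·  ←P4
  n11 'db': d→12
  n12 'dbd': ·  ←P5
  n13 'ca': c→14
  n14 'cac': ·  ←P6
  n15 'aa': d→16
  n16 'aad': ·  ←P7

Failure links (BFS by depth):
  fail(1) 'a': from fail(0)=0 chase 'a': 0 ⇒ 0;  out={0}∪out(0)={0}
  fail(2) 'c': from fail(0)=0 chase 'c': 0 ⇒ 0;  out=∅∪out(0)=∅
  fail(4) 'b': from fail(0)=0 chase 'b': 0 ⇒ 0;  out=∅∪out(0)=∅
  fail(8) 'd': from fail(0)=0 chase 'd': 0 ⇒ 0;  out=∅∪out(0)=∅
  fail(3) 'cd': from fail(2)=0 chase 'd': 0 ⇒ 8;  out={1}∪out(8)={1}
  fail(5) 'bd': from fail(4)=0 chase 'd': 0 ⇒ 8;  out=∅∪out(8)=∅
  fail(7) 'ac': from fail(1)=0 chase 'c': 0 ⇒ 2;  out={3}∪out(2)={3}
  fail(9) 'dc': from fail(8)=0 chase 'c': 0 ⇒ 2;  out=∅∪out(2)=∅
  fail(11) 'db': from fail(8)=0 chase 'b': 0 ⇒ 4;  out=∅∪out(4)=∅
  fail(13) 'ca': from fail(2)=0 chase 'a': 0 ⇒ 1;  out=∅∪out(1)={0}
  fail(15) 'aa': from fail(1)=0 chase 'a': 0 ⇒ 1;  out=∅∪out(1)={0}
  fail(6) 'bdc': from fail(5)=8 chase 'c': 8 ⇒ 9;  out={2}∪out(9)={2}
  fail(10) 'dcc': from fail(9)=2 chase 'c': 2→0 ⇒ 2;  out={4}∪out(2)={4}
  fail(12) 'dbd': from fail(11)=4 chase 'd': 4 ⇒ 5;  out={5}∪out(5)={5}
  fail(14) 'cac': from fail(13)=1 chase 'c': 1 ⇒ 7;  out={6}∪out(7)={3,6}
  fail(16) 'aad': from fail(15)=1 chase 'd': 1→0 ⇒ 8;  out={7}∪out(8)={7}

Run:
[0] read 'b'  n0⇒n4
[1] read 'd'  n4⇒n5
[2] read 'c'  n5⇒n6  → match P2@[0:2]
[3] read 'c'  n6⇒n10 ·f  → match P4@[1:3]
[4] read 'd'  n10⇒n3 ·f  → match P1@[3:4]
[5] read 'b'  n3⇒n11 ·f
[6] read 'a'  n11⇒n1 ·f  → match P0@[6:6]
[7] read 'a'  n1⇒n15  → match P0@[7:7]
[8] read 'c'  n15⇒n7 ·f  → match P3@[7:8]
[9] read 'a'  n7⇒n13 ·f  → match P0@[9:9]
[10] read 'a'  n13⇒n15 ·f  → match P0@[10:10]
[11] read 'c'  n15⇒n7 ·f  → match P3@[10:11]
[12] read 'd'  n7⇒n3 ·f  → match P1@[11:12]
[13] read 'd'  n3⇒n8 ·f
[14] read 'c'  n8⇒n9
[15] read 'd'  n9⇒n3 ·f  → match P1@[14:15]
[16] read 'c'  n3⇒n9 ·f
[17] read 'c'  n9⇒n10  → match P4@[15:17]
[18] read 'c'  n10⇒n2 ·f
[19] read 'd'  n2⇒n3  → match P1@[18:19]
[20] read 'a'  n3⇒n1 ·f  → match P0@[20:20]
[21] read 'c'  n1⇒n7  → match P3@[20:21]
[22] read 'd'  n7⇒n3 ·f  → match P1@[21:22]
[23] read 'c'  n3⇒n9 ·f
[24] read 'a'  n9⇒n13 ·f  → match P0@[24:24]
[25] read 'c'  n13⇒n14  → match P3@[24:25],P6@[23:25]
[26] read 'b'  n14⇒n4 ·f
[27] read 'c'  n4⇒n2 ·f
[28] read 'c'  n2⇒n2 ·f
[29] read 'b'  n2⇒n4 ·f
[30] read 'd'  n4⇒n5
[31] read 'c'  n5⇒n6  → match P2@[29:31]
[32] read 'c'  n6⇒n10 ·f  → match P4@[30:32]
[33] read 'a'  n10⇒n13 ·f  → match P0@[33:33]
[34] read 'a'  n13⇒n15 ·f  → match P0@[34:34]
[35] read 'b'  n15⇒n4 ·f
[36] read 'd'  n4⇒n5
[37] read 'c'  n5⇒n6  → match P2@[35:37]
[38] read 'c'  n6⇒n10 ·f  → match P4@[36:38]
[39] read 'a'  n10⇒n13 ·f  → match P0@[39:39]
[40] read 'c'  n13⇒n14  → match P3@[39:40],P6@[38:40]
[41] read 'b'  n14⇒n4 ·f
[42] read 'a'  n4⇒n1 ·f  → match P0@[42:42]
[43] read 'd'  n1⇒n8 ·f
[44] read 'b'  n8⇒n11
[45] read 'b'  n11⇒n4 ·f
[46] read 'b'  n4⇒n4 ·f
[47] read 'a'  n4⇒n1 ·f  → match P0@[47:47]
[48] read 'c'  n1⇒n7  → match P3@[47:48]
[49] read 'b'  n7⇒n4 ·f
[50] read 'a'  n4⇒n1 ·f  → match P0@[50:50]
[51] read 'd'  n1⇒n8 ·f
[52] read 'b'  n8⇒n11
[53] read 'd'  n11⇒n12  → match P5@[51:53]
[54] read 'c'  n12⇒n6 ·f  → match P2@[52:54]
[55] read 'd'  n6⇒n3 ·f  → match P1@[54:55]
[56] read 'b'  n3⇒n11 ·f
[57] read 'd'  n11⇒n12  → match P5@[55:57]
[58] read 'c'  n12⇒n6 ·f  → match P2@[56:58]
[59] read 'a'  n6⇒n13 ·f  → match P0@[59:59]
[60] read 'c'  n13⇒n14  → match P3@[59:60],P6@[58:60]
[61] read 'd'  n14⇒n3 ·f  → match P1@[60:61]
[62] read 'b'  n3⇒n11 ·f
[63] read 'd'  n11⇒n12  → match P5@[61:63]
[64] read 'b'  n12⇒n11 ·f
[65] read 'c'  n11⇒n2 ·f

Matches: [[2,2],[3,4],[4,1],[6,0],[7,0],[8,3],[9,0],[10,0],[11,3],[12,1],[15,1],[17,4],[19,1],[20,0],[21,3],[22,1],[24,0],[25,3],[25,6],[31,2],[32,4],[33,0],[34,0],[37,2],[38,4],[39,0],[40,3],[40,6],[42,0],[47,0],[48,3],[50,0],[53,5],[54,2],[55,1],[57,5],[58,2],[59,0],[60,3],[60,6],[61,1],[63,5]]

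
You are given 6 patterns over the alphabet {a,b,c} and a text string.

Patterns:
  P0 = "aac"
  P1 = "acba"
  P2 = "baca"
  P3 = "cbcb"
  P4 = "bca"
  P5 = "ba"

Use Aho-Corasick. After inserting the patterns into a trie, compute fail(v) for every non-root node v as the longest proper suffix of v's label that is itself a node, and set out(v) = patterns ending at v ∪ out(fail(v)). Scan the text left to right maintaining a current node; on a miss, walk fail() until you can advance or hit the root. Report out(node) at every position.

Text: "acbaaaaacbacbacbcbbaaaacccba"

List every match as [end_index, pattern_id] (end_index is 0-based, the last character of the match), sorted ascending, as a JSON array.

Construct AC machine:
Trie (insert patterns):
  0='ε' goto a→1 b→7 c→11
  1='a' goto a→2 c→4
  2='aa' goto c→3
  3='aac' goto ·  ←P0
  4='ac' goto b→5
  5='acb' goto a→6
  6='acba' goto ·  ←P1
  7='b' goto a→8 c→15
  8='ba' goto c→9  ←P5
  9='bac' goto a→10
  10='baca' goto ·  ←P2
  11='c' goto b→12
  12='cb' goto c→13
  13='cbc' goto b→14
  14='cbcb' goto ·  ←P3
  15='bc' goto a→16
  16='bca' goto ·  ←P4

Failure links (BFS by depth):
  fail(1) 'a': from fail(0)=0 chase 'a': 0 ⇒ 0;  out=∅∪out(0)=∅
  fail(7) 'b': from fail(0)=0 chase 'b': 0 ⇒ 0;  out=∅∪out(0)=∅
  fail(11) 'c': from fail(0)=0 chase 'c': 0 ⇒ 0;  out=∅∪out(0)=∅
  fail(2) 'aa': from fail(1)=0 chase 'a': 0 ⇒ 1;  out=∅∪out(1)=∅
  fail(4) 'ac': from fail(1)=0 chase 'c': 0 ⇒ 11;  out=∅∪out(11)=∅
  fail(8) 'ba': from fail(7)=0 chase 'a': 0 ⇒ 1;  out={5}∪out(1)={5}
  fail(12) 'cb': from fail(11)=0 chase 'b': 0 ⇒ 7;  out=∅∪out(7)=∅
  fail(15) 'bc': from fail(7)=0 chase 'c': 0 ⇒ 11;  out=∅∪out(11)=∅
  fail(3) 'aac': from fail(2)=1 chase 'c': 1 ⇒ 4;  out={0}∪out(4)={0}
  fail(5) 'acb': from fail(4)=11 chase 'b': 11 ⇒ 12;  out=∅∪out(12)=∅
  fail(9) 'bac': from fail(8)=1 chase 'c': 1 ⇒ 4;  out=∅∪out(4)=∅
  fail(13) 'cbc': from fail(12)=7 chase 'c': 7 ⇒ 15;  out=∅∪out(15)=∅
  fail(16) 'bca': from fail(15)=11 chase 'a': 11→0 ⇒ 1;  out={4}∪out(1)={4}
  fail(6) 'acba': from fail(5)=12 chase 'a': 12→7 ⇒ 8;  out={1}∪out(8)={1,5}
  fail(10) 'baca': from fail(9)=4 chase 'a': 4→11→0 ⇒ 1;  out={2}∪out(1)={2}
  fail(14) 'cbcb': from fail(13)=15 chase 'b': 15→11 ⇒ 12;  out={3}∪out(12)={3}

Run:
[0] read 'a'  n0⇒n1
[1] read 'c'  n1⇒n4
[2] read 'b'  n4⇒n5
[3] read 'a'  n5⇒n6  → match P1@[0:3],P5@[2:3]
[4] read 'a'  n6⇒n2 ·f
[5] read 'a'  n2⇒n2 ·f
[6] read 'a'  n2⇒n2 ·f
[7] read 'a'  n2⇒n2 ·f
[8] read 'c'  n2⇒n3  → match P0@[6:8]
[9] read 'b'  n3⇒n5 ·f
[10] read 'a'  n5⇒n6  → match P1@[7:10],P5@[9:10]
[11] read 'c'  n6⇒n9 ·f
[12] read 'b'  n9⇒n5 ·f
[13] read 'a'  n5⇒n6  → match P1@[10:13],P5@[12:13]
[14] read 'c'  n6⇒n9 ·f
[15] read 'b'  n9⇒n5 ·f
[16] read 'c'  n5⇒n13 ·f
[17] read 'b'  n13⇒n14  → match P3@[14:17]
[18] read 'b'  n14⇒n7 ·f
[19] read 'a'  n7⇒n8  → match P5@[18:19]
[20] read 'a'  n8⇒n2 ·f
[21] read 'a'  n2⇒n2 ·f
[22] read 'a'  n2⇒n2 ·f
[23] read 'c'  n2⇒n3  → match P0@[21:23]
[24] read 'c'  n3⇒n11 ·f
[25] read 'c'  n11⇒n11 ·f
[26] read 'b'  n11⇒n12
[27] read 'a'  n12⇒n8 ·f  → match P5@[26:27]

Matches: [[3,1],[3,5],[8,0],[10,1],[10,5],[13,1],[13,5],[17,3],[19,5],[23,0],[27,5]]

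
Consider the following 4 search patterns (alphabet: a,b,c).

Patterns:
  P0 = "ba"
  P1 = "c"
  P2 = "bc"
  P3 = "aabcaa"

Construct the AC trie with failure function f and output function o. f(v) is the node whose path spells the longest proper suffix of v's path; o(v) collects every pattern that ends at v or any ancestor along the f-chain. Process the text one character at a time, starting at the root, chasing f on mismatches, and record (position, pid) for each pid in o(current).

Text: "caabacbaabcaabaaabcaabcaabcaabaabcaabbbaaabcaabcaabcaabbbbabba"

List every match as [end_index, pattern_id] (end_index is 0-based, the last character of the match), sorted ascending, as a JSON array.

Build automaton:
Trie (insert patterns):
  n0 'ε': a→5 b→1 c→3
  n1 'b': a→2 c→4
  n2 'ba': ·  ←P0
  n3 'c': ·  ←P1
  n4 'bc': ·  ←P2
  n5 'a': a→6
  n6 'aa': b→7
  n7 'aab': c→8
  n8 'aabc': a→9
  n9 'aabca': a→10
  n10 'aabcaa': ·  ←P3

BFS fail/out derivation:
  fail(1) 'b': from fail(0)=0 chase 'b': 0 ⇒ 0;  out=∅∪out(0)=∅
  fail(3) 'c': from fail(0)=0 chase 'c': 0 ⇒ 0;  out={1}∪out(0)={1}
  fail(5) 'a': from fail(0)=0 chase 'a': 0 ⇒ 0;  out=∅∪out(0)=∅
  fail(2) 'ba': from fail(1)=0 chase 'a': 0 ⇒ 5;  out={0}∪out(5)={0}
  fail(4) 'bc': from fail(1)=0 chase 'c': 0 ⇒ 3;  out={2}∪out(3)={1,2}
  fail(6) 'aa': from fail(5)=0 chase 'a': 0 ⇒ 5;  out=∅∪out(5)=∅
  fail(7) 'aab': from fail(6)=5 chase 'b': 5→0 ⇒ 1;  out=∅∪out(1)=∅
  fail(8) 'aabc': from fail(7)=1 chase 'c': 1 ⇒ 4;  out=∅∪out(4)={1,2}
  fail(9) 'aabca': from fail(8)=4 chase 'a': 4→3→0 ⇒ 5;  out=∅∪out(5)=∅
  fail(10) 'aabcaa': from fail(9)=5 chase 'a': 5 ⇒ 6;  out={3}∪out(6)={3}

Scan:
i=0 'c': node 0→3  → match P1@[0:0]
i=1 'a': node 3→5 (fail-walked)
i=2 'a': node 5→6
i=3 'b': node 6→7
i=4 'a': node 7→2 (fail-walked)  → match P0@[3:4]
i=5 'c': node 2→3 (fail-walked)  → match P1@[5:5]
i=6 'b': node 3→1 (fail-walked)
i=7 'a': node 1→2  → match P0@[6:7]
i=8 'a': node 2→6 (fail-walked)
i=9 'b': node 6→7
i=10 'c': node 7→8  → match P1@[10:10],P2@[9:10]
i=11 'a': node 8→9
i=12 'a': node 9→10  → match P3@[7:12]
i=13 'b': node 10→7 (fail-walked)
i=14 'a': node 7→2 (fail-walked)  → match P0@[13:14]
i=15 'a': node 2→6 (fail-walked)
i=16 'a': node 6→6 (fail-walked)
i=17 'b': node 6→7
i=18 'c': node 7→8  → match P1@[18:18],P2@[17:18]
i=19 'a': node 8→9
i=20 'a': node 9→10  → match P3@[15:20]
i=21 'b': node 10→7 (fail-walked)
i=22 'c': node 7→8  → match P1@[22:22],P2@[21:22]
i=23 'a': node 8→9
i=24 'a': node 9→10  → match P3@[19:24]
i=25 'b': node 10→7 (fail-walked)
i=26 'c': node 7→8  → match P1@[26:26],P2@[25:26]
i=27 'a': node 8→9
i=28 'a': node 9→10  → match P3@[23:28]
i=29 'b': node 10→7 (fail-walked)
i=30 'a': node 7→2 (fail-walked)  → match P0@[29:30]
i=31 'a': node 2→6 (fail-walked)
i=32 'b': node 6→7
i=33 'c': node 7→8  → match P1@[33:33],P2@[32:33]
i=34 'a': node 8→9
i=35 'a': node 9→10  → match P3@[30:35]
i=36 'b': node 10→7 (fail-walked)
i=37 'b': node 7→1 (fail-walked)
i=38 'b': node 1→1 (fail-walked)
i=39 'a': node 1→2  → match P0@[38:39]
i=40 'a': node 2→6 (fail-walked)
i=41 'a': node 6→6 (fail-walked)
i=42 'b': node 6→7
i=43 'c': node 7→8  → match P1@[43:43],P2@[42:43]
i=44 'a': node 8→9
i=45 'a': node 9→10  → match P3@[40:45]
i=46 'b': node 10→7 (fail-walked)
i=47 'c': node 7→8  → match P1@[47:47],P2@[46:47]
i=48 'a': node 8→9
i=49 'a': node 9→10  → match P3@[44:49]
i=50 'b': node 10→7 (fail-walked)
i=51 'c': node 7→8  → match P1@[51:51],P2@[50:51]
i=52 'a': node 8→9
i=53 'a': node 9→10  → match P3@[48:53]
i=54 'b': node 10→7 (fail-walked)
i=55 'b': node 7→1 (fail-walked)
i=56 'b': node 1→1 (fail-walked)
i=57 'b': node 1→1 (fail-walked)
i=58 'a': node 1→2  → match P0@[57:58]
i=59 'b': node 2→1 (fail-walked)
i=60 'b': node 1→1 (fail-walked)
i=61 'a': node 1→2  → match P0@[60:61]

Matches: [[0,1],[4,0],[5,1],[7,0],[10,1],[10,2],[12,3],[14,0],[18,1],[18,2],[20,3],[22,1],[22,2],[24,3],[26,1],[26,2],[28,3],[30,0],[33,1],[33,2],[35,3],[39,0],[43,1],[43,2],[45,3],[47,1],[47,2],[49,3],[51,1],[51,2],[53,3],[58,0],[61,0]]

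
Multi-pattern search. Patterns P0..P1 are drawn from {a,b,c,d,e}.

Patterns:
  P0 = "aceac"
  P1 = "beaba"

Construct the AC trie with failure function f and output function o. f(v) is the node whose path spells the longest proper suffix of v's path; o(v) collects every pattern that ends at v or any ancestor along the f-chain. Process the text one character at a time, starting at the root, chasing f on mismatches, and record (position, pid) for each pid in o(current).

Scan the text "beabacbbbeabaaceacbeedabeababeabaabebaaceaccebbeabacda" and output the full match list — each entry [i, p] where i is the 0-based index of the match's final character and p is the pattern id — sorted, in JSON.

Build:
Trie nodes:
  n0 'ε': a→1 b→6
  n1 'a': c→2
  n2 'ac': e→3
  n3 'ace': a→4
  n4 'acea': c→5
  n5 'aceac': ·  [P0 ends]
  n6 'b': e→7
  n7 'be': a→8
  n8 'bea': b→9
  n9 'beab': a→10
  n10 'beaba': ·  [P1 ends]

Failure links (BFS by depth):
  fail(1) 'a': from fail(0)=0 chase 'a': 0 ⇒ 0;  out=∅∪out(0)=∅
  fail(6) 'b': from fail(0)=0 chase 'b': 0 ⇒ 0;  out=∅∪out(0)=∅
  fail(2) 'ac': from fail(1)=0 chase 'c': 0 ⇒ 0;  out=∅∪out(0)=∅
  fail(7) 'be': from fail(6)=0 chase 'e': 0 ⇒ 0;  out=∅∪out(0)=∅
  fail(3) 'ace': from fail(2)=0 chase 'e': 0 ⇒ 0;  out=∅∪out(0)=∅
  fail(8) 'bea': from fail(7)=0 chase 'a': 0 ⇒ 1;  out=∅∪out(1)=∅
  fail(4) 'acea': from fail(3)=0 chase 'a': 0 ⇒ 1;  out=∅∪out(1)=∅
  fail(9) 'beab': from fail(8)=1 chase 'b': 1→0 ⇒ 6;  out=∅∪out(6)=∅
  fail(5) 'aceac': from fail(4)=1 chase 'c': 1 ⇒ 2;  out={0}∪out(2)={0}
  fail(10) 'beaba': from fail(9)=6 chase 'a': 6→0 ⇒ 1;  out={1}∪out(1)={1}

Scan:
pos 0 'b': at 6
pos 1 'e': at 7
pos 2 'a': at 8
pos 3 'b': at 9
pos 4 'a': at 10  emit P1@[0:4]
pos 5 'c': at 2 (via fail)
pos 6 'b': at 6 (via fail)
pos 7 'b': at 6 (via fail)
pos 8 'b': at 6 (via fail)
pos 9 'e': at 7
pos 10 'a': at 8
pos 11 'b': at 9
pos 12 'a': at 10  emit P1@[8:12]
pos 13 'a': at 1 (via fail)
pos 14 'c': at 2
pos 15 'e': at 3
pos 16 'a': at 4
pos 17 'c': at 5  emit P0@[13:17]
pos 18 'b': at 6 (via fail)
pos 19 'e': at 7
pos 20 'e': at 0 (via fail)
pos 21 'd': at 0
pos 22 'a': at 1
pos 23 'b': at 6 (via fail)
pos 24 'e': at 7
pos 25 'a': at 8
pos 26 'b': at 9
pos 27 'a': at 10  emit P1@[23:27]
pos 28 'b': at 6 (via fail)
pos 29 'e': at 7
pos 30 'a': at 8
pos 31 'b': at 9
pos 32 'a': at 10  emit P1@[28:32]
pos 33 'a': at 1 (via fail)
pos 34 'b': at 6 (via fail)
pos 35 'e': at 7
pos 36 'b': at 6 (via fail)
pos 37 'a': at 1 (via fail)
pos 38 'a': at 1 (via fail)
pos 39 'c': at 2
pos 40 'e': at 3
pos 41 'a': at 4
pos 42 'c': at 5  emit P0@[38:42]
pos 43 'c': at 0 (via fail)
pos 44 'e': at 0
pos 45 'b': at 6
pos 46 'b': at 6 (via fail)
pos 47 'e': at 7
pos 48 'a': at 8
pos 49 'b': at 9
pos 50 'a': at 10  emit P1@[46:50]
pos 51 'c': at 2 (via fail)
pos 52 'd': at 0 (via fail)
pos 53 'a': at 1

Result: [[4,1],[12,1],[17,0],[27,1],[32,1],[42,0],[50,1]]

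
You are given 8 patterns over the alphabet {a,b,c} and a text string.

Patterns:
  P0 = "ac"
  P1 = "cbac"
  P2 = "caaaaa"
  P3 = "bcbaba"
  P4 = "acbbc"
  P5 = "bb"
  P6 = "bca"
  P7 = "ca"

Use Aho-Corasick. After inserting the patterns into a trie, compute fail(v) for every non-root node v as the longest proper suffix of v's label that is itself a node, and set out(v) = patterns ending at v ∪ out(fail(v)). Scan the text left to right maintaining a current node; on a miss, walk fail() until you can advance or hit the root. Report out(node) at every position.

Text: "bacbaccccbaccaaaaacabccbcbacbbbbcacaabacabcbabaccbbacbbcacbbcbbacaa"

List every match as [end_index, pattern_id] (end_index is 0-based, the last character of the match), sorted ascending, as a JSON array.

Construct AC machine:
Trie (insert patterns):
  0='ε' goto a→1 b→12 c→3
  1='a' goto c→2
  2='ac' goto b→18  ←P0
  3='c' goto a→7 b→4
  4='cb' goto a→5
  5='cba' goto c→6
  6='cbac' goto ·  ←P1
  7='ca' goto a→8  ←P7
  8='caa' goto a→9
  9='caaa' goto a→10
  10='caaaa' goto a→11
  11='caaaaa' goto ·  ←P2
  12='b' goto b→21 c→13
  13='bc' goto a→22 b→14
  14='bcb' goto a→15
  15='bcba' goto b→16
  16='bcbab' goto a→17
  17='bcbaba' goto ·  ←P3
  18='acb' goto b→19
  19='acbb' goto c→20
  20='acbbc' goto ·  ←P4
  21='bb' goto ·  ←P5
  22='bca' goto ·  ←P6

BFS fail/out derivation:
  n1('a'): parent n0 fail=0; on 'a' 0 → fail=0;  out ∅∪∅=∅
  n3('c'): parent n0 fail=0; on 'c' 0 → fail=0;  out ∅∪∅=∅
  n12('b'): parent n0 fail=0; on 'b' 0 → fail=0;  out ∅∪∅=∅
  n2('ac'): parent n1 fail=0; on 'c' 0 → fail=3;  out {0}∪∅={0}
  n4('cb'): parent n3 fail=0; on 'b' 0 → fail=12;  out ∅∪∅=∅
  n7('ca'): parent n3 fail=0; on 'a' 0 → fail=1;  out {7}∪∅={7}
  n13('bc'): parent n12 fail=0; on 'c' 0 → fail=3;  out ∅∪∅=∅
  n21('bb'): parent n12 fail=0; on 'b' 0 → fail=12;  out {5}∪∅={5}
  n5('cba'): parent n4 fail=12; on 'a' 12→0 → fail=1;  out ∅∪∅=∅
  n8('caa'): parent n7 fail=1; on 'a' 1→0 → fail=1;  out ∅∪∅=∅
  n14('bcb'): parent n13 fail=3; on 'b' 3 → fail=4;  out ∅∪∅=∅
  n18('acb'): parent n2 fail=3; on 'b' 3 → fail=4;  out ∅∪∅=∅
  n22('bca'): parent n13 fail=3; on 'a' 3 → fail=7;  out {6}∪{7}={6,7}
  n6('cbac'): parent n5 fail=1; on 'c' 1 → fail=2;  out {1}∪{0}={0,1}
  n9('caaa'): parent n8 fail=1; on 'a' 1→0 → fail=1;  out ∅∪∅=∅
  n15('bcba'): parent n14 fail=4; on 'a' 4 → fail=5;  out ∅∪∅=∅
  n19('acbb'): parent n18 fail=4; on 'b' 4→12 → fail=21;  out ∅∪{5}={5}
  n10('caaaa'): parent n9 fail=1; on 'a' 1→0 → fail=1;  out ∅∪∅=∅
  n16('bcbab'): parent n15 fail=5; on 'b' 5→1→0 → fail=12;  out ∅∪∅=∅
  n20('acbbc'): parent n19 fail=21; on 'c' 21→12 → fail=13;  out {4}∪∅={4}
  n11('caaaaa'): parent n10 fail=1; on 'a' 1→0 → fail=1;  out {2}∪∅={2}
  n17('bcbaba'): parent n16 fail=12; on 'a' 12→0 → fail=1;  out {3}∪∅={3}

Scan:
pos 0 'b': at 12
pos 1 'a': at 1 (via fail)
pos 2 'c': at 2  ** P0@[1:2]
pos 3 'b': at 18
pos 4 'a': at 5 (via fail)
pos 5 'c': at 6  ** P0@[4:5],P1@[2:5]
pos 6 'c': at 3 (via fail)
pos 7 'c': at 3 (via fail)
pos 8 'c': at 3 (via fail)
pos 9 'b': at 4
pos 10 'a': at 5
pos 11 'c': at 6  ** P0@[10:11],P1@[8:11]
pos 12 'c': at 3 (via fail)
pos 13 'a': at 7  ** P7@[12:13]
pos 14 'a': at 8
pos 15 'a': at 9
pos 16 'a': at 10
pos 17 'a': at 11  ** P2@[12:17]
pos 18 'c': at 2 (via fail)  ** P0@[17:18]
pos 19 'a': at 7 (via fail)  ** P7@[18:19]
pos 20 'b': at 12 (via fail)
pos 21 'c': at 13
pos 22 'c': at 3 (via fail)
pos 23 'b': at 4
pos 24 'c': at 13 (via fail)
pos 25 'b': at 14
pos 26 'a': at 15
pos 27 'c': at 6 (via fail)  ** P0@[26:27],P1@[24:27]
pos 28 'b': at 18 (via fail)
pos 29 'b': at 19  ** P5@[28:29]
pos 30 'b': at 21 (via fail)  ** P5@[29:30]
pos 31 'b': at 21 (via fail)  ** P5@[30:31]
pos 32 'c': at 13 (via fail)
pos 33 'a': at 22  ** P6@[31:33],P7@[32:33]
pos 34 'c': at 2 (via fail)  ** P0@[33:34]
pos 35 'a': at 7 (via fail)  ** P7@[34:35]
pos 36 'a': at 8
pos 37 'b': at 12 (via fail)
pos 38 'a': at 1 (via fail)
pos 39 'c': at 2  ** P0@[38:39]
pos 40 'a': at 7 (via fail)  ** P7@[39:40]
pos 41 'b': at 12 (via fail)
pos 42 'c': at 13
pos 43 'b': at 14
pos 44 'a': at 15
pos 45 'b': at 16
pos 46 'a': at 17  ** P3@[41:46]
pos 47 'c': at 2 (via fail)  ** P0@[46:47]
pos 48 'c': at 3 (via fail)
pos 49 'b': at 4
pos 50 'b': at 21 (via fail)  ** P5@[49:50]
pos 51 'a': at 1 (via fail)
pos 52 'c': at 2  ** P0@[51:52]
pos 53 'b': at 18
pos 54 'b': at 19  ** P5@[53:54]
pos 55 'c': at 20  ** P4@[51:55]
pos 56 'a': at 22 (via fail)  ** P6@[54:56],P7@[55:56]
pos 57 'c': at 2 (via fail)  ** P0@[56:57]
pos 58 'b': at 18
pos 59 'b': at 19  ** P5@[58:59]
pos 60 'c': at 20  ** P4@[56:60]
pos 61 'b': at 14 (via fail)
pos 62 'b': at 21 (via fail)  ** P5@[61:62]
pos 63 'a': at 1 (via fail)
pos 64 'c': at 2  ** P0@[63:64]
pos 65 'a': at 7 (via fail)  ** P7@[64:65]
pos 66 'a': at 8

Matches: [[2,0],[5,0],[5,1],[11,0],[11,1],[13,7],[17,2],[18,0],[19,7],[27,0],[27,1],[29,5],[30,5],[31,5],[33,6],[33,7],[34,0],[35,7],[39,0],[40,7],[46,3],[47,0],[50,5],[52,0],[54,5],[55,4],[56,6],[56,7],[57,0],[59,5],[60,4],[62,5],[64,0],[65,7]]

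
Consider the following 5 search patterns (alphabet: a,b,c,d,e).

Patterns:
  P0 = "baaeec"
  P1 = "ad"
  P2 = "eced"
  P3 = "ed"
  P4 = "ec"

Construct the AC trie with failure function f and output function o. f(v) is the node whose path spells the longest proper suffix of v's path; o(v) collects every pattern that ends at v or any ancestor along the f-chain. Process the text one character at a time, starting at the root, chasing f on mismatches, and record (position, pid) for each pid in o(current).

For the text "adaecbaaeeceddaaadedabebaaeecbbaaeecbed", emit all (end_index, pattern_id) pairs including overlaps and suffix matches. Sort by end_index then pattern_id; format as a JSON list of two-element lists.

Build:
Trie (insert patterns):
  n0 'ε': a→7 b→1 e→9
  n1 'b': a→2
  n2 'ba': a→3
  n3 'baa': e→4
  n4 'baae': e→5
  n5 'baaee': c→6
  n6 'baaeec': ·  ←P0
  n7 'a': d→8
  n8 'ad': ·  ←P1
  n9 'e': c→10 d→13
  n10 'ec': e→11  ←P4
  n11 'ece': d→12
  n12 'eced': ·  ←P2
  n13 'ed': ·  ←P3

BFS fail/out derivation:
  fail(1) 'b': from fail(0)=0 chase 'b': 0 ⇒ 0;  out=∅∪out(0)=∅
  fail(7) 'a': from fail(0)=0 chase 'a': 0 ⇒ 0;  out=∅∪out(0)=∅
  fail(9) 'e': from fail(0)=0 chase 'e': 0 ⇒ 0;  out=∅∪out(0)=∅
  fail(2) 'ba': from fail(1)=0 chase 'a': 0 ⇒ 7;  out=∅∪out(7)=∅
  fail(8) 'ad': from fail(7)=0 chase 'd': 0 ⇒ 0;  out={1}∪out(0)={1}
  fail(10) 'ec': from fail(9)=0 chase 'c': 0 ⇒ 0;  out={4}∪out(0)={4}
  fail(13) 'ed': from fail(9)=0 chase 'd': 0 ⇒ 0;  out={3}∪out(0)={3}
  fail(3) 'baa': from fail(2)=7 chase 'a': 7→0 ⇒ 7;  out=∅∪out(7)=∅
  fail(11) 'ece': from fail(10)=0 chase 'e': 0 ⇒ 9;  out=∅∪out(9)=∅
  fail(4) 'baae': from fail(3)=7 chase 'e': 7→0 ⇒ 9;  out=∅∪out(9)=∅
  fail(12) 'eced': from fail(11)=9 chase 'd': 9 ⇒ 13;  out={2}∪out(13)={2,3}
  fail(5) 'baaee': from fail(4)=9 chase 'e': 9→0 ⇒ 9;  out=∅∪out(9)=∅
  fail(6) 'baaeec': from fail(5)=9 chase 'c': 9 ⇒ 10;  out={0}∪out(10)={0,4}

Scan:
i=0 'a': node 0→7
i=1 'd': node 7→8  emit P1@[0:1]
i=2 'a': node 8→7 (via fail)
i=3 'e': node 7→9 (via fail)
i=4 'c': node 9→10  emit P4@[3:4]
i=5 'b': node 10→1 (via fail)
i=6 'a': node 1→2
i=7 'a': node 2→3
i=8 'e': node 3→4
i=9 'e': node 4→5
i=10 'c': node 5→6  emit P0@[5:10],P4@[9:10]
i=11 'e': node 6→11 (via fail)
i=12 'd': node 11→12  emit P2@[9:12],P3@[11:12]
i=13 'd': node 12→0 (via fail)
i=14 'a': node 0→7
i=15 'a': node 7→7 (via fail)
i=16 'a': node 7→7 (via fail)
i=17 'd': node 7→8  emit P1@[16:17]
i=18 'e': node 8→9 (via fail)
i=19 'd': node 9→13  emit P3@[18:19]
i=20 'a': node 13→7 (via fail)
i=21 'b': node 7→1 (via fail)
i=22 'e': node 1→9 (via fail)
i=23 'b': node 9→1 (via fail)
i=24 'a': node 1→2
i=25 'a': node 2→3
i=26 'e': node 3→4
i=27 'e': node 4→5
i=28 'c': node 5→6  emit P0@[23:28],P4@[27:28]
i=29 'b': node 6→1 (via fail)
i=30 'b': node 1→1 (via fail)
i=31 'a': node 1→2
i=32 'a': node 2→3
i=33 'e': node 3→4
i=34 'e': node 4→5
i=35 'c': node 5→6  emit P0@[30:35],P4@[34:35]
i=36 'b': node 6→1 (via fail)
i=37 'e': node 1→9 (via fail)
i=38 'd': node 9→13  emit P3@[37:38]

Matches: [[1,1],[4,4],[10,0],[10,4],[12,2],[12,3],[17,1],[19,3],[28,0],[28,4],[35,0],[35,4],[38,3]]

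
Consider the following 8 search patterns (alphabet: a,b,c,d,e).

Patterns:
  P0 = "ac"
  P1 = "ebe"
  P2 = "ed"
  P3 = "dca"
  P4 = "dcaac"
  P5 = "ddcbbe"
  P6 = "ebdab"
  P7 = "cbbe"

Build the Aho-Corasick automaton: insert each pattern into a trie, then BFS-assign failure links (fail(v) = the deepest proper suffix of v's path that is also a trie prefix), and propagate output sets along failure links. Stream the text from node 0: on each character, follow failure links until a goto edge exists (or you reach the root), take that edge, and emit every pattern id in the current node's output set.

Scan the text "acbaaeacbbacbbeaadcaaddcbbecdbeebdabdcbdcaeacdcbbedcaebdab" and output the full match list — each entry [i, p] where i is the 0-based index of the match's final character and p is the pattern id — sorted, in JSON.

Build automaton:
Trie (insert patterns):
  n0 'ε': a→1 c→20 d→7 e→3
  n1 'a': c→2
  n2 'ac': ·  [P0 ends]
  n3 'e': b→4 d→6
  n4 'eb': d→17 e→5
  n5 'ebe': ·  [P1 ends]
  n6 'ed': ·  [P2 ends]
  n7 'd': c→8 d→12
  n8 'dc': a→9
  n9 'dca': a→10  [P3 ends]
  n10 'dcaa': c→11
  n11 'dcaac': ·  [P4 ends]
  n12 'dd': c→13
  n13 'ddc': b→14
  n14 'ddcb': b→15
  n15 'ddcbb': e→16
  n16 'ddcbbe': ·  [P5 ends]
  n17 'ebd': a→18
  n18 'ebda': b→19
  n19 'ebdab': ·  [P6 ends]
  n20 'c': b→21
  n21 'cb': b→22
  n22 'cbb': e→23
  n23 'cbbe': ·  [P7 ends]

Failure links (BFS by depth):
  n1('a'): parent n0 fail=0; on 'a' 0 → fail=0;  out ∅∪∅=∅
  n3('e'): parent n0 fail=0; on 'e' 0 → fail=0;  out ∅∪∅=∅
  n7('d'): parent n0 fail=0; on 'd' 0 → fail=0;  out ∅∪∅=∅
  n20('c'): parent n0 fail=0; on 'c' 0 → fail=0;  out ∅∪∅=∅
  n2('ac'): parent n1 fail=0; on 'c' 0 → fail=20;  out {0}∪∅={0}
  n4('eb'): parent n3 fail=0; on 'b' 0 → fail=0;  out ∅∪∅=∅
  n6('ed'): parent n3 fail=0; on 'd' 0 → fail=7;  out {2}∪∅={2}
  n8('dc'): parent n7 fail=0; on 'c' 0 → fail=20;  out ∅∪∅=∅
  n12('dd'): parent n7 fail=0; on 'd' 0 → fail=7;  out ∅∪∅=∅
  n21('cb'): parent n20 fail=0; on 'b' 0 → fail=0;  out ∅∪∅=∅
  n5('ebe'): parent n4 fail=0; on 'e' 0 → fail=3;  out {1}∪∅={1}
  n9('dca'): parent n8 fail=20; on 'a' 20→0 → fail=1;  out {3}∪∅={3}
  n13('ddc'): parent n12 fail=7; on 'c' 7 → fail=8;  out ∅∪∅=∅
  n17('ebd'): parent n4 fail=0; on 'd' 0 → fail=7;  out ∅∪∅=∅
  n22('cbb'): parent n21 fail=0; on 'b' 0 → fail=0;  out ∅∪∅=∅
  n10('dcaa'): parent n9 fail=1; on 'a' 1→0 → fail=1;  out ∅∪∅=∅
  n14('ddcb'): parent n13 fail=8; on 'b' 8→20 → fail=21;  out ∅∪∅=∅
  n18('ebda'): parent n17 fail=7; on 'a' 7→0 → fail=1;  out ∅∪∅=∅
  n23('cbbe'): parent n22 fail=0; on 'e' 0 → fail=3;  out {7}∪∅={7}
  n11('dcaac'): parent n10 fail=1; on 'c' 1 → fail=2;  out {4}∪{0}={0,4}
  n15('ddcbb'): parent n14 fail=21; on 'b' 21 → fail=22;  out ∅∪∅=∅
  n19('ebdab'): parent n18 fail=1; on 'b' 1→0 → fail=0;  out {6}∪∅={6}
  n16('ddcbbe'): parent n15 fail=22; on 'e' 22 → fail=23;  out {5}∪{7}={5,7}

Scan:
[0] read 'a'  n0⇒n1
[1] read 'c'  n1⇒n2  emit P0@[0:1]
[2] read 'b'  n2⇒n21 ·f
[3] read 'a'  n21⇒n1 ·f
[4] read 'a'  n1⇒n1 ·f
[5] read 'e'  n1⇒n3 ·f
[6] read 'a'  n3⇒n1 ·f
[7] read 'c'  n1⇒n2  emit P0@[6:7]
[8] read 'b'  n2⇒n21 ·f
[9] read 'b'  n21⇒n22
[10] read 'a'  n22⇒n1 ·f
[11] read 'c'  n1⇒n2  emit P0@[10:11]
[12] read 'b'  n2⇒n21 ·f
[13] read 'b'  n21⇒n22
[14] read 'e'  n22⇒n23  emit P7@[11:14]
[15] read 'a'  n23⇒n1 ·f
[16] read 'a'  n1⇒n1 ·f
[17] read 'd'  n1⇒n7 ·f
[18] read 'c'  n7⇒n8
[19] read 'a'  n8⇒n9  emit P3@[17:19]
[20] read 'a'  n9⇒n10
[21] read 'd'  n10⇒n7 ·f
[22] read 'd'  n7⇒n12
[23] read 'c'  n12⇒n13
[24] read 'b'  n13⇒n14
[25] read 'b'  n14⇒n15
[26] read 'e'  n15⇒n16  emit P5@[21:26],P7@[23:26]
[27] read 'c'  n16⇒n20 ·f
[28] read 'd'  n20⇒n7 ·f
[29] read 'b'  n7⇒n0 ·f
[30] read 'e'  n0⇒n3
[31] read 'e'  n3⇒n3 ·f
[32] read 'b'  n3⇒n4
[33] read 'd'  n4⇒n17
[34] read 'a'  n17⇒n18
[35] read 'b'  n18⇒n19  emit P6@[31:35]
[36] read 'd'  n19⇒n7 ·f
[37] read 'c'  n7⇒n8
[38] read 'b'  n8⇒n21 ·f
[39] read 'd'  n21⇒n7 ·f
[40] read 'c'  n7⇒n8
[41] read 'a'  n8⇒n9  emit P3@[39:41]
[42] read 'e'  n9⇒n3 ·f
[43] read 'a'  n3⇒n1 ·f
[44] read 'c'  n1⇒n2  emit P0@[43:44]
[45] read 'd'  n2⇒n7 ·f
[46] read 'c'  n7⇒n8
[47] read 'b'  n8⇒n21 ·f
[48] read 'b'  n21⇒n22
[49] read 'e'  n22⇒n23  emit P7@[46:49]
[50] read 'd'  n23⇒n6 ·f  emit P2@[49:50]
[51] read 'c'  n6⇒n8 ·f
[52] read 'a'  n8⇒n9  emit P3@[50:52]
[53] read 'e'  n9⇒n3 ·f
[54] read 'b'  n3⇒n4
[55] read 'd'  n4⇒n17
[56] read 'a'  n17⇒n18
[57] read 'b'  n18⇒n19  emit P6@[53:57]

All matches (sorted): [[1,0],[7,0],[11,0],[14,7],[19,3],[26,5],[26,7],[35,6],[41,3],[44,0],[49,7],[50,2],[52,3],[57,6]]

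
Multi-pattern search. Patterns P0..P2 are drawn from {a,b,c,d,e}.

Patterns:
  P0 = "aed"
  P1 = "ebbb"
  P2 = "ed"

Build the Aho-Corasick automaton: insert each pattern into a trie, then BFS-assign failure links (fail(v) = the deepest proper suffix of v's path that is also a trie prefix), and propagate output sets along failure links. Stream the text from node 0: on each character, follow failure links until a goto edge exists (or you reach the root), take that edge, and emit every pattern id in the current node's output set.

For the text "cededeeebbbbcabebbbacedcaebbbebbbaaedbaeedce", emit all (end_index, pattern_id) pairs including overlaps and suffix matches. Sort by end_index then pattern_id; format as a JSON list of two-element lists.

Build automaton:
Trie (insert patterns):
  0='ε' goto a→1 e→4
  1='a' goto e→2
  2='ae' goto d→3
  3='aed' goto ·  ←P0
  4='e' goto b→5 d→8
  5='eb' goto b→6
  6='ebb' goto b→7
  7='ebbb' goto ·  ←P1
  8='ed' goto ·  ←P2

BFS fail/out derivation:
  fail(1) 'a': from fail(0)=0 chase 'a': 0 ⇒ 0;  out=∅∪out(0)=∅
  fail(4) 'e': from fail(0)=0 chase 'e': 0 ⇒ 0;  out=∅∪out(0)=∅
  fail(2) 'ae': from fail(1)=0 chase 'e': 0 ⇒ 4;  out=∅∪out(4)=∅
  fail(5) 'eb': from fail(4)=0 chase 'b': 0 ⇒ 0;  out=∅∪out(0)=∅
  fail(8) 'ed': from fail(4)=0 chase 'd': 0 ⇒ 0;  out={2}∪out(0)={2}
  fail(3) 'aed': from fail(2)=4 chase 'd': 4 ⇒ 8;  out={0}∪out(8)={0,2}
  fail(6) 'ebb': from fail(5)=0 chase 'b': 0 ⇒ 0;  out=∅∪out(0)=∅
  fail(7) 'ebbb': from fail(6)=0 chase 'b': 0 ⇒ 0;  out={1}∪out(0)={1}

Text stream:
[0] read 'c'  n0⇒n0
[1] read 'e'  n0⇒n4
[2] read 'd'  n4⇒n8  ** P2@[1:2]
[3] read 'e'  n8⇒n4 ·f
[4] read 'd'  n4⇒n8  ** P2@[3:4]
[5] read 'e'  n8⇒n4 ·f
[6] read 'e'  n4⇒n4 ·f
[7] read 'e'  n4⇒n4 ·f
[8] read 'b'  n4⇒n5
[9] read 'b'  n5⇒n6
[10] read 'b'  n6⇒n7  ** P1@[7:10]
[11] read 'b'  n7⇒n0 ·f
[12] read 'c'  n0⇒n0
[13] read 'a'  n0⇒n1
[14] read 'b'  n1⇒n0 ·f
[15] read 'e'  n0⇒n4
[16] read 'b'  n4⇒n5
[17] read 'b'  n5⇒n6
[18] read 'b'  n6⇒n7  ** P1@[15:18]
[19] read 'a'  n7⇒n1 ·f
[20] read 'c'  n1⇒n0 ·f
[21] read 'e'  n0⇒n4
[22] read 'd'  n4⇒n8  ** P2@[21:22]
[23] read 'c'  n8⇒n0 ·f
[24] read 'a'  n0⇒n1
[25] read 'e'  n1⇒n2
[26] read 'b'  n2⇒n5 ·f
[27] read 'b'  n5⇒n6
[28] read 'b'  n6⇒n7  ** P1@[25:28]
[29] read 'e'  n7⇒n4 ·f
[30] read 'b'  n4⇒n5
[31] read 'b'  n5⇒n6
[32] read 'b'  n6⇒n7  ** P1@[29:32]
[33] read 'a'  n7⇒n1 ·f
[34] read 'a'  n1⇒n1 ·f
[35] read 'e'  n1⇒n2
[36] read 'd'  n2⇒n3  ** P0@[34:36],P2@[35:36]
[37] read 'b'  n3⇒n0 ·f
[38] read 'a'  n0⇒n1
[39] read 'e'  n1⇒n2
[40] read 'e'  n2⇒n4 ·f
[41] read 'd'  n4⇒n8  ** P2@[40:41]
[42] read 'c'  n8⇒n0 ·f
[43] read 'e'  n0⇒n4

Matches: [[2,2],[4,2],[10,1],[18,1],[22,2],[28,1],[32,1],[36,0],[36,2],[41,2]]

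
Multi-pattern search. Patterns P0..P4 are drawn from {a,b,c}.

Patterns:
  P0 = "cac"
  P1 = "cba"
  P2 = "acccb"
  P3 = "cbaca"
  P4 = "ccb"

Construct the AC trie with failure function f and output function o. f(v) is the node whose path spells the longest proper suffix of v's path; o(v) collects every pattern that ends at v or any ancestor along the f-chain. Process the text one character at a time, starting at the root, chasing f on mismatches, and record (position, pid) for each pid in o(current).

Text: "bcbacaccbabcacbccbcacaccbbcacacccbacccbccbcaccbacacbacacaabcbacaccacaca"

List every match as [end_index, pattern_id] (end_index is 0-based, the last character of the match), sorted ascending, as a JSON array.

Build:
Trie nodes:
  n0 'ε': a→6 c→1
  n1 'c': a→2 b→4 c→13
  n2 'ca': c→3
  n3 'cac': ·  [P0 ends]
  n4 'cb': a→5
  n5 'cba': c→11  [P1 ends]
  n6 'a': c→7
  n7 'ac': c→8
  n8 'acc': c→9
  n9 'accc': b→10
  n10 'acccb': ·  [P2 ends]
  n11 'cbac': a→12
  n12 'cbaca': ·  [P3 ends]
  n13 'cc': b→14
  n14 'ccb': ·  [P4 ends]

Failure links (BFS by depth):
  fail(1) 'c': from fail(0)=0 chase 'c': 0 ⇒ 0;  out=∅∪out(0)=∅
  fail(6) 'a': from fail(0)=0 chase 'a': 0 ⇒ 0;  out=∅∪out(0)=∅
  fail(2) 'ca': from fail(1)=0 chase 'a': 0 ⇒ 6;  out=∅∪out(6)=∅
  fail(4) 'cb': from fail(1)=0 chase 'b': 0 ⇒ 0;  out=∅∪out(0)=∅
  fail(7) 'ac': from fail(6)=0 chase 'c': 0 ⇒ 1;  out=∅∪out(1)=∅
  fail(13) 'cc': from fail(1)=0 chase 'c': 0 ⇒ 1;  out=∅∪out(1)=∅
  fail(3) 'cac': from fail(2)=6 chase 'c': 6 ⇒ 7;  out={0}∪out(7)={0}
  fail(5) 'cba': from fail(4)=0 chase 'a': 0 ⇒ 6;  out={1}∪out(6)={1}
  fail(8) 'acc': from fail(7)=1 chase 'c': 1 ⇒ 13;  out=∅∪out(13)=∅
  fail(14) 'ccb': from fail(13)=1 chase 'b': 1 ⇒ 4;  out={4}∪out(4)={4}
  fail(9) 'accc': from fail(8)=13 chase 'c': 13→1 ⇒ 13;  out=∅∪out(13)=∅
  fail(11) 'cbac': from fail(5)=6 chase 'c': 6 ⇒ 7;  out=∅∪out(7)=∅
  fail(10) 'acccb': from fail(9)=13 chase 'b': 13 ⇒ 14;  out={2}∪out(14)={2,4}
  fail(12) 'cbaca': from fail(11)=7 chase 'a': 7→1 ⇒ 2;  out={3}∪out(2)={3}

Scan:
pos 0 'b': at 0
pos 1 'c': at 1
pos 2 'b': at 4
pos 3 'a': at 5  → match P1@[1:3]
pos 4 'c': at 11
pos 5 'a': at 12  → match P3@[1:5]
pos 6 'c': at 3 ·f  → match P0@[4:6]
pos 7 'c': at 8 ·f
pos 8 'b': at 14 ·f  → match P4@[6:8]
pos 9 'a': at 5 ·f  → match P1@[7:9]
pos 10 'b': at 0 ·f
pos 11 'c': at 1
pos 12 'a': at 2
pos 13 'c': at 3  → match P0@[11:13]
pos 14 'b': at 4 ·f
pos 15 'c': at 1 ·f
pos 16 'c': at 13
pos 17 'b': at 14  → match P4@[15:17]
pos 18 'c': at 1 ·f
pos 19 'a': at 2
pos 20 'c': at 3  → match P0@[18:20]
pos 21 'a': at 2 ·f
pos 22 'c': at 3  → match P0@[20:22]
pos 23 'c': at 8 ·f
pos 24 'b': at 14 ·f  → match P4@[22:24]
pos 25 'b': at 0 ·f
pos 26 'c': at 1
pos 27 'a': at 2
pos 28 'c': at 3  → match P0@[26:28]
pos 29 'a': at 2 ·f
pos 30 'c': at 3  → match P0@[28:30]
pos 31 'c': at 8 ·f
pos 32 'c': at 9
pos 33 'b': at 10  → match P2@[29:33],P4@[31:33]
pos 34 'a': at 5 ·f  → match P1@[32:34]
pos 35 'c': at 11
pos 36 'c': at 8 ·f
pos 37 'c': at 9
pos 38 'b': at 10  → match P2@[34:38],P4@[36:38]
pos 39 'c': at 1 ·f
pos 40 'c': at 13
pos 41 'b': at 14  → match P4@[39:41]
pos 42 'c': at 1 ·f
pos 43 'a': at 2
pos 44 'c': at 3  → match P0@[42:44]
pos 45 'c': at 8 ·f
pos 46 'b': at 14 ·f  → match P4@[44:46]
pos 47 'a': at 5 ·f  → match P1@[45:47]
pos 48 'c': at 11
pos 49 'a': at 12  → match P3@[45:49]
pos 50 'c': at 3 ·f  → match P0@[48:50]
pos 51 'b': at 4 ·f
pos 52 'a': at 5  → match P1@[50:52]
pos 53 'c': at 11
pos 54 'a': at 12  → match P3@[50:54]
pos 55 'c': at 3 ·f  → match P0@[53:55]
pos 56 'a': at 2 ·f
pos 57 'a': at 6 ·f
pos 58 'b': at 0 ·f
pos 59 'c': at 1
pos 60 'b': at 4
pos 61 'a': at 5  → match P1@[59:61]
pos 62 'c': at 11
pos 63 'a': at 12  → match P3@[59:63]
pos 64 'c': at 3 ·f  → match P0@[62:64]
pos 65 'c': at 8 ·f
pos 66 'a': at 2 ·f
pos 67 'c': at 3  → match P0@[65:67]
pos 68 'a': at 2 ·f
pos 69 'c': at 3  → match P0@[67:69]
pos 70 'a': at 2 ·f

Result: [[3,1],[5,3],[6,0],[8,4],[9,1],[13,0],[17,4],[20,0],[22,0],[24,4],[28,0],[30,0],[33,2],[33,4],[34,1],[38,2],[38,4],[41,4],[44,0],[46,4],[47,1],[49,3],[50,0],[52,1],[54,3],[55,0],[61,1],[63,3],[64,0],[67,0],[69,0]]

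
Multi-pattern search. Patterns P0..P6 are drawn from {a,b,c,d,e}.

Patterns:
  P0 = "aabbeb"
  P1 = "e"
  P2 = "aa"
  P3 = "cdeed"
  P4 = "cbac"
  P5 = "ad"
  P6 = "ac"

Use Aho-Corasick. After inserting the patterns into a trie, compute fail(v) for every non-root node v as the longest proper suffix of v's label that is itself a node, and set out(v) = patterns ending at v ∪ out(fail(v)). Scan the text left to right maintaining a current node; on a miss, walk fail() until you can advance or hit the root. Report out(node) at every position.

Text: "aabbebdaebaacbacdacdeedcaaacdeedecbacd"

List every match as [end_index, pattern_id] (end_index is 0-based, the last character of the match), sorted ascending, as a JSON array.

Build automaton:
Trie (insert patterns):
  n0 'ε': a→1 c→8 e→7
  n1 'a': a→2 c→17 d→16
  n2 'aa': b→3  ←P2
  n3 'aab': b→4
  n4 'aabb': e→5
  n5 'aabbe': b→6
  n6 'aabbeb': ·  ←P0
  n7 'e': ·  ←P1
  n8 'c': b→13 d→9
  n9 'cd': e→10
  n10 'cde': e→11
  n11 'cdee': d→12
  n12 'cdeed': ·  ←P3
  n13 'cb': a→14
  n14 'cba': c→15
  n15 'cbac': ·  ←P4
  n16 'ad': ·  ←P5
  n17 'ac': ·  ←P6

BFS fail/out derivation:
  n1('a'): parent n0 fail=0; on 'a' 0 → fail=0;  out ∅∪∅=∅
  n7('e'): parent n0 fail=0; on 'e' 0 → fail=0;  out {1}∪∅={1}
  n8('c'): parent n0 fail=0; on 'c' 0 → fail=0;  out ∅∪∅=∅
  n2('aa'): parent n1 fail=0; on 'a' 0 → fail=1;  out {2}∪∅={2}
  n9('cd'): parent n8 fail=0; on 'd' 0 → fail=0;  out ∅∪∅=∅
  n13('cb'): parent n8 fail=0; on 'b' 0 → fail=0;  out ∅∪∅=∅
  n16('ad'): parent n1 fail=0; on 'd' 0 → fail=0;  out {5}∪∅={5}
  n17('ac'): parent n1 fail=0; on 'c' 0 → fail=8;  out {6}∪∅={6}
  n3('aab'): parent n2 fail=1; on 'b' 1→0 → fail=0;  out ∅∪∅=∅
  n10('cde'): parent n9 fail=0; on 'e' 0 → fail=7;  out ∅∪{1}={1}
  n14('cba'): parent n13 fail=0; on 'a' 0 → fail=1;  out ∅∪∅=∅
  n4('aabb'): parent n3 fail=0; on 'b' 0 → fail=0;  out ∅∪∅=∅
  n11('cdee'): parent n10 fail=7; on 'e' 7→0 → fail=7;  out ∅∪{1}={1}
  n15('cbac'): parent n14 fail=1; on 'c' 1 → fail=17;  out {4}∪{6}={4,6}
  n5('aabbe'): parent n4 fail=0; on 'e' 0 → fail=7;  out ∅∪{1}={1}
  n12('cdeed'): parent n11 fail=7; on 'd' 7→0 → fail=0;  out {3}∪∅={3}
  n6('aabbeb'): parent n5 fail=7; on 'b' 7→0 → fail=0;  out {0}∪∅={0}

Text stream:
pos 0 'a': at 1
pos 1 'a': at 2  emit P2@[0:1]
pos 2 'b': at 3
pos 3 'b': at 4
pos 4 'e': at 5  emit P1@[4:4]
pos 5 'b': at 6  emit P0@[0:5]
pos 6 'd': at 0 (via fail)
pos 7 'a': at 1
pos 8 'e': at 7 (via fail)  emit P1@[8:8]
pos 9 'b': at 0 (via fail)
pos 10 'a': at 1
pos 11 'a': at 2  emit P2@[10:11]
pos 12 'c': at 17 (via fail)  emit P6@[11:12]
pos 13 'b': at 13 (via fail)
pos 14 'a': at 14
pos 15 'c': at 15  emit P4@[12:15],P6@[14:15]
pos 16 'd': at 9 (via fail)
pos 17 'a': at 1 (via fail)
pos 18 'c': at 17  emit P6@[17:18]
pos 19 'd': at 9 (via fail)
pos 20 'e': at 10  emit P1@[20:20]
pos 21 'e': at 11  emit P1@[21:21]
pos 22 'd': at 12  emit P3@[18:22]
pos 23 'c': at 8 (via fail)
pos 24 'a': at 1 (via fail)
pos 25 'a': at 2  emit P2@[24:25]
pos 26 'a': at 2 (via fail)  emit P2@[25:26]
pos 27 'c': at 17 (via fail)  emit P6@[26:27]
pos 28 'd': at 9 (via fail)
pos 29 'e': at 10  emit P1@[29:29]
pos 30 'e': at 11  emit P1@[30:30]
pos 31 'd': at 12  emit P3@[27:31]
pos 32 'e': at 7 (via fail)  emit P1@[32:32]
pos 33 'c': at 8 (via fail)
pos 34 'b': at 13
pos 35 'a': at 14
pos 36 'c': at 15  emit P4@[33:36],P6@[35:36]
pos 37 'd': at 9 (via fail)

Result: [[1,2],[4,1],[5,0],[8,1],[11,2],[12,6],[15,4],[15,6],[18,6],[20,1],[21,1],[22,3],[25,2],[26,2],[27,6],[29,1],[30,1],[31,3],[32,1],[36,4],[36,6]]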